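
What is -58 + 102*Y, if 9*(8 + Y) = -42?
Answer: -1350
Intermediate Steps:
Y = -38/3 (Y = -8 + (⅑)*(-42) = -8 - 14/3 = -38/3 ≈ -12.667)
-58 + 102*Y = -58 + 102*(-38/3) = -58 - 1292 = -1350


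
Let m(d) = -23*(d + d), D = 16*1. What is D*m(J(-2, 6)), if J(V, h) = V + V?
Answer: 2944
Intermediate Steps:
D = 16
J(V, h) = 2*V
m(d) = -46*d
D*m(J(-2, 6)) = 16*(-92*(-2)) = 16*(-46*(-4)) = 16*184 = 2944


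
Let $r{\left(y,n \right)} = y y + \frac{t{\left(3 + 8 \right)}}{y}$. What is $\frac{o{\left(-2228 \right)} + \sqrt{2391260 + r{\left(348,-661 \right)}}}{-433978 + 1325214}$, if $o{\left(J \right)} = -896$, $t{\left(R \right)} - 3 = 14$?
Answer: $- \frac{224}{222809} + \frac{\sqrt{76064333943}}{155075064} \approx 0.00077313$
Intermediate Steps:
$t{\left(R \right)} = 17$ ($t{\left(R \right)} = 3 + 14 = 17$)
$r{\left(y,n \right)} = y^{2} + \frac{17}{y}$ ($r{\left(y,n \right)} = y y + \frac{17}{y} = y^{2} + \frac{17}{y}$)
$\frac{o{\left(-2228 \right)} + \sqrt{2391260 + r{\left(348,-661 \right)}}}{-433978 + 1325214} = \frac{-896 + \sqrt{2391260 + \frac{17 + 348^{3}}{348}}}{-433978 + 1325214} = \frac{-896 + \sqrt{2391260 + \frac{17 + 42144192}{348}}}{891236} = \left(-896 + \sqrt{2391260 + \frac{1}{348} \cdot 42144209}\right) \frac{1}{891236} = \left(-896 + \sqrt{2391260 + \frac{42144209}{348}}\right) \frac{1}{891236} = \left(-896 + \sqrt{\frac{874302689}{348}}\right) \frac{1}{891236} = \left(-896 + \frac{\sqrt{76064333943}}{174}\right) \frac{1}{891236} = - \frac{224}{222809} + \frac{\sqrt{76064333943}}{155075064}$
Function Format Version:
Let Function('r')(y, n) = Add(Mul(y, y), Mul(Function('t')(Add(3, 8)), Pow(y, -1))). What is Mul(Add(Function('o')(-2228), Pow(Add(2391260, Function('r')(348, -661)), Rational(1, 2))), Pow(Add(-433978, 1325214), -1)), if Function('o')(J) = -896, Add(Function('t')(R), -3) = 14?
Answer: Add(Rational(-224, 222809), Mul(Rational(1, 155075064), Pow(76064333943, Rational(1, 2)))) ≈ 0.00077313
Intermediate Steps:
Function('t')(R) = 17 (Function('t')(R) = Add(3, 14) = 17)
Function('r')(y, n) = Add(Pow(y, 2), Mul(17, Pow(y, -1))) (Function('r')(y, n) = Add(Mul(y, y), Mul(17, Pow(y, -1))) = Add(Pow(y, 2), Mul(17, Pow(y, -1))))
Mul(Add(Function('o')(-2228), Pow(Add(2391260, Function('r')(348, -661)), Rational(1, 2))), Pow(Add(-433978, 1325214), -1)) = Mul(Add(-896, Pow(Add(2391260, Mul(Pow(348, -1), Add(17, Pow(348, 3)))), Rational(1, 2))), Pow(Add(-433978, 1325214), -1)) = Mul(Add(-896, Pow(Add(2391260, Mul(Rational(1, 348), Add(17, 42144192))), Rational(1, 2))), Pow(891236, -1)) = Mul(Add(-896, Pow(Add(2391260, Mul(Rational(1, 348), 42144209)), Rational(1, 2))), Rational(1, 891236)) = Mul(Add(-896, Pow(Add(2391260, Rational(42144209, 348)), Rational(1, 2))), Rational(1, 891236)) = Mul(Add(-896, Pow(Rational(874302689, 348), Rational(1, 2))), Rational(1, 891236)) = Mul(Add(-896, Mul(Rational(1, 174), Pow(76064333943, Rational(1, 2)))), Rational(1, 891236)) = Add(Rational(-224, 222809), Mul(Rational(1, 155075064), Pow(76064333943, Rational(1, 2))))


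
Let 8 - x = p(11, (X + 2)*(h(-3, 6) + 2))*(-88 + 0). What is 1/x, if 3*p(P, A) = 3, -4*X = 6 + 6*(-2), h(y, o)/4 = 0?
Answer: 1/96 ≈ 0.010417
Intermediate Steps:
h(y, o) = 0 (h(y, o) = 4*0 = 0)
X = 3/2 (X = -(6 + 6*(-2))/4 = -(6 - 12)/4 = -¼*(-6) = 3/2 ≈ 1.5000)
p(P, A) = 1 (p(P, A) = (⅓)*3 = 1)
x = 96 (x = 8 - (-88 + 0) = 8 - (-88) = 8 - 1*(-88) = 8 + 88 = 96)
1/x = 1/96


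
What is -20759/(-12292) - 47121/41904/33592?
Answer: 2435050189765/1441891721088 ≈ 1.6888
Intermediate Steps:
-20759/(-12292) - 47121/41904/33592 = -20759*(-1/12292) - 47121*1/41904*(1/33592) = 20759/12292 - 15707/13968*1/33592 = 20759/12292 - 15707/469213056 = 2435050189765/1441891721088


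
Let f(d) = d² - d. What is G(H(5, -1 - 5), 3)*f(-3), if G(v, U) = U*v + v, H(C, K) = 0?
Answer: 0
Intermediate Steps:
G(v, U) = v + U*v
G(H(5, -1 - 5), 3)*f(-3) = (0*(1 + 3))*(-3*(-1 - 3)) = (0*4)*(-3*(-4)) = 0*12 = 0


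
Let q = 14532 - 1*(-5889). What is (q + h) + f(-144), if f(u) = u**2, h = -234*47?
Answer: 30159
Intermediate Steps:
h = -10998
q = 20421 (q = 14532 + 5889 = 20421)
(q + h) + f(-144) = (20421 - 10998) + (-144)**2 = 9423 + 20736 = 30159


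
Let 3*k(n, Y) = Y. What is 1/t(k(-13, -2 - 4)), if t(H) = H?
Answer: -1/2 ≈ -0.50000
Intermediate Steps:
k(n, Y) = Y/3
1/t(k(-13, -2 - 4)) = 1/((-2 - 4)/3) = 1/((1/3)*(-6)) = 1/(-2) = -1/2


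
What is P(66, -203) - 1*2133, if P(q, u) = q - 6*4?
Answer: -2091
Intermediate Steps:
P(q, u) = -24 + q (P(q, u) = q - 24 = -24 + q)
P(66, -203) - 1*2133 = (-24 + 66) - 1*2133 = 42 - 2133 = -2091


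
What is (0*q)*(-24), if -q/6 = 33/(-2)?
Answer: 0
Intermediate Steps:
q = 99 (q = -198/(-2) = -198*(-1)/2 = -6*(-33/2) = 99)
(0*q)*(-24) = (0*99)*(-24) = 0*(-24) = 0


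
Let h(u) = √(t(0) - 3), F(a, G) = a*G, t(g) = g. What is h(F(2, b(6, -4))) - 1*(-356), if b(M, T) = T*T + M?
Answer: 356 + I*√3 ≈ 356.0 + 1.732*I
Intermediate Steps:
b(M, T) = M + T² (b(M, T) = T² + M = M + T²)
F(a, G) = G*a
h(u) = I*√3 (h(u) = √(0 - 3) = √(-3) = I*√3)
h(F(2, b(6, -4))) - 1*(-356) = I*√3 - 1*(-356) = I*√3 + 356 = 356 + I*√3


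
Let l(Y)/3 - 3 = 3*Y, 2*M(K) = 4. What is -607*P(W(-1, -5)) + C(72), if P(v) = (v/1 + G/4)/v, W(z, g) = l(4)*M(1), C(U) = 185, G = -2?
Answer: -75353/180 ≈ -418.63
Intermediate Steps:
M(K) = 2 (M(K) = (½)*4 = 2)
l(Y) = 9 + 9*Y (l(Y) = 9 + 3*(3*Y) = 9 + 9*Y)
W(z, g) = 90 (W(z, g) = (9 + 9*4)*2 = (9 + 36)*2 = 45*2 = 90)
P(v) = (-½ + v)/v (P(v) = (v/1 - 2/4)/v = (v*1 - 2*¼)/v = (v - ½)/v = (-½ + v)/v)
-607*P(W(-1, -5)) + C(72) = -607*(-½ + 90)/90 + 185 = -607*179/(90*2) + 185 = -607*179/180 + 185 = -108653/180 + 185 = -75353/180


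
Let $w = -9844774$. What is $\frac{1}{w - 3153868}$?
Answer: $- \frac{1}{12998642} \approx -7.6931 \cdot 10^{-8}$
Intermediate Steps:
$\frac{1}{w - 3153868} = \frac{1}{-9844774 - 3153868} = \frac{1}{-12998642} = - \frac{1}{12998642}$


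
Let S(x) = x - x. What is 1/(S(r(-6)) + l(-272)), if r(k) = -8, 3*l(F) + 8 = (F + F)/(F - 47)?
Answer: -957/2008 ≈ -0.47659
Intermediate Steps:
l(F) = -8/3 + 2*F/(3*(-47 + F)) (l(F) = -8/3 + ((F + F)/(F - 47))/3 = -8/3 + ((2*F)/(-47 + F))/3 = -8/3 + (2*F/(-47 + F))/3 = -8/3 + 2*F/(3*(-47 + F)))
S(x) = 0
1/(S(r(-6)) + l(-272)) = 1/(0 + 2*(188 - 3*(-272))/(3*(-47 - 272))) = 1/(0 + (2/3)*(188 + 816)/(-319)) = 1/(0 + (2/3)*(-1/319)*1004) = 1/(0 - 2008/957) = 1/(-2008/957) = -957/2008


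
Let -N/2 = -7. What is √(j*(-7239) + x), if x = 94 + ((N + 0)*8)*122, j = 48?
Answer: I*√333714 ≈ 577.68*I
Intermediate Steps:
N = 14 (N = -2*(-7) = 14)
x = 13758 (x = 94 + ((14 + 0)*8)*122 = 94 + (14*8)*122 = 94 + 112*122 = 94 + 13664 = 13758)
√(j*(-7239) + x) = √(48*(-7239) + 13758) = √(-347472 + 13758) = √(-333714) = I*√333714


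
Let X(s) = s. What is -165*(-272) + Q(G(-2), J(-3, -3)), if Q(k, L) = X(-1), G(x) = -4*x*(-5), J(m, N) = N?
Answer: 44879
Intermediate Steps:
G(x) = 20*x
Q(k, L) = -1
-165*(-272) + Q(G(-2), J(-3, -3)) = -165*(-272) - 1 = 44880 - 1 = 44879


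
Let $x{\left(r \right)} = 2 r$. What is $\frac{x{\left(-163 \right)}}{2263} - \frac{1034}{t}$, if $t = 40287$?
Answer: $- \frac{15473504}{91169481} \approx -0.16972$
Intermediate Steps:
$\frac{x{\left(-163 \right)}}{2263} - \frac{1034}{t} = \frac{2 \left(-163\right)}{2263} - \frac{1034}{40287} = \left(-326\right) \frac{1}{2263} - \frac{1034}{40287} = - \frac{326}{2263} - \frac{1034}{40287} = - \frac{15473504}{91169481}$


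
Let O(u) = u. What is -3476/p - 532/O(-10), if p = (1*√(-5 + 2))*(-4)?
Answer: 266/5 - 869*I*√3/3 ≈ 53.2 - 501.72*I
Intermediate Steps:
p = -4*I*√3 (p = (1*√(-3))*(-4) = (1*(I*√3))*(-4) = (I*√3)*(-4) = -4*I*√3 ≈ -6.9282*I)
-3476/p - 532/O(-10) = -3476*I*√3/12 - 532/(-10) = -869*I*√3/3 - 532*(-⅒) = -869*I*√3/3 + 266/5 = 266/5 - 869*I*√3/3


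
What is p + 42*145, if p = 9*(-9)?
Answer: 6009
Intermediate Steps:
p = -81
p + 42*145 = -81 + 42*145 = -81 + 6090 = 6009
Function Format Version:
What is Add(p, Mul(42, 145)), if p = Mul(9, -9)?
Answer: 6009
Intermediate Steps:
p = -81
Add(p, Mul(42, 145)) = Add(-81, Mul(42, 145)) = Add(-81, 6090) = 6009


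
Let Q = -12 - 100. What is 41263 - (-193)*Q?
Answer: 19647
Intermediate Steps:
Q = -112
41263 - (-193)*Q = 41263 - (-193)*(-112) = 41263 - 1*21616 = 41263 - 21616 = 19647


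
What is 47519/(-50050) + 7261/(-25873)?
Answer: -1592872137/1294943650 ≈ -1.2301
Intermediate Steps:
47519/(-50050) + 7261/(-25873) = 47519*(-1/50050) + 7261*(-1/25873) = -47519/50050 - 7261/25873 = -1592872137/1294943650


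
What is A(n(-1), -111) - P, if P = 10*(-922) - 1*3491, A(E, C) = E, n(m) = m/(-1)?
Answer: 12712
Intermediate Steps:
n(m) = -m (n(m) = m*(-1) = -m)
P = -12711 (P = -9220 - 3491 = -12711)
A(n(-1), -111) - P = -1*(-1) - 1*(-12711) = 1 + 12711 = 12712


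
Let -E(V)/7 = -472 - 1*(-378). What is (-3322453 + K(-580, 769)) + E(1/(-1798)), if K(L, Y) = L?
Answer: -3322375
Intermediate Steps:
E(V) = 658 (E(V) = -7*(-472 - 1*(-378)) = -7*(-472 + 378) = -7*(-94) = 658)
(-3322453 + K(-580, 769)) + E(1/(-1798)) = (-3322453 - 580) + 658 = -3323033 + 658 = -3322375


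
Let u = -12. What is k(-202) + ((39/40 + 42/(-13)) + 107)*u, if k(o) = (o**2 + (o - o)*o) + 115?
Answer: 5156069/130 ≈ 39662.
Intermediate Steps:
k(o) = 115 + o**2 (k(o) = (o**2 + 0*o) + 115 = (o**2 + 0) + 115 = o**2 + 115 = 115 + o**2)
k(-202) + ((39/40 + 42/(-13)) + 107)*u = (115 + (-202)**2) + ((39/40 + 42/(-13)) + 107)*(-12) = (115 + 40804) + ((39*(1/40) + 42*(-1/13)) + 107)*(-12) = 40919 + ((39/40 - 42/13) + 107)*(-12) = 40919 + (-1173/520 + 107)*(-12) = 40919 + (54467/520)*(-12) = 40919 - 163401/130 = 5156069/130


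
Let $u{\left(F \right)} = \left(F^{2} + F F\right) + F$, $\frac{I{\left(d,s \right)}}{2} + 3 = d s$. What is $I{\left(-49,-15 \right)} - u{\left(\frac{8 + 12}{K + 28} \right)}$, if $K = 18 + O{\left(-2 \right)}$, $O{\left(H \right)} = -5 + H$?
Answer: $\frac{2225164}{1521} \approx 1463.0$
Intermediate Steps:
$K = 11$ ($K = 18 - 7 = 11$)
$I{\left(d,s \right)} = -6 + 2 d s$
$u{\left(F \right)} = F + 2 F^{2}$ ($u{\left(F \right)} = \left(F^{2} + F^{2}\right) + F = 2 F^{2} + F = F + 2 F^{2}$)
$I{\left(-49,-15 \right)} - u{\left(\frac{8 + 12}{K + 28} \right)} = \left(-6 + 2 \left(-49\right) \left(-15\right)\right) - \frac{8 + 12}{11 + 28} \left(1 + 2 \frac{8 + 12}{11 + 28}\right) = \left(-6 + 1470\right) - \frac{20}{39} \left(1 + 2 \cdot \frac{20}{39}\right) = 1464 - 20 \cdot \frac{1}{39} \left(1 + 2 \cdot 20 \cdot \frac{1}{39}\right) = 1464 - \frac{20 \left(1 + 2 \cdot \frac{20}{39}\right)}{39} = 1464 - \frac{20 \left(1 + \frac{40}{39}\right)}{39} = 1464 - \frac{20}{39} \cdot \frac{79}{39} = 1464 - \frac{1580}{1521} = \frac{2225164}{1521}$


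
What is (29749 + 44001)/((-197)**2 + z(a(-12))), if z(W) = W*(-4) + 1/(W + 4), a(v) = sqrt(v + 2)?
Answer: 24805517500/13053305073 + 2581250*I*sqrt(10)/13053305073 ≈ 1.9003 + 0.00062533*I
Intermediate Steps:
a(v) = sqrt(2 + v)
z(W) = 1/(4 + W) - 4*W (z(W) = -4*W + 1/(4 + W) = 1/(4 + W) - 4*W)
(29749 + 44001)/((-197)**2 + z(a(-12))) = (29749 + 44001)/((-197)**2 + (1 - 16*sqrt(2 - 12) - 4*(sqrt(2 - 12))**2)/(4 + sqrt(2 - 12))) = 73750/(38809 + (1 - 16*I*sqrt(10) - 4*(sqrt(-10))**2)/(4 + sqrt(-10))) = 73750/(38809 + (1 - 16*I*sqrt(10) - 4*(I*sqrt(10))**2)/(4 + I*sqrt(10))) = 73750/(38809 + (1 - 16*I*sqrt(10) - 4*(-10))/(4 + I*sqrt(10))) = 73750/(38809 + (1 - 16*I*sqrt(10) + 40)/(4 + I*sqrt(10))) = 73750/(38809 + (41 - 16*I*sqrt(10))/(4 + I*sqrt(10)))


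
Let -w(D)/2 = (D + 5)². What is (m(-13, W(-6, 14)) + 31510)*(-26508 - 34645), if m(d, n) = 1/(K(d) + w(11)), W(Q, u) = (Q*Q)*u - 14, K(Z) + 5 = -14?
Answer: -1023200315777/531 ≈ -1.9269e+9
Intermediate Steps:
K(Z) = -19 (K(Z) = -5 - 14 = -19)
W(Q, u) = -14 + u*Q² (W(Q, u) = Q²*u - 14 = u*Q² - 14 = -14 + u*Q²)
w(D) = -2*(5 + D)² (w(D) = -2*(D + 5)² = -2*(5 + D)²)
m(d, n) = -1/531 (m(d, n) = 1/(-19 - 2*(5 + 11)²) = 1/(-19 - 2*16²) = 1/(-19 - 2*256) = 1/(-19 - 512) = 1/(-531) = -1/531)
(m(-13, W(-6, 14)) + 31510)*(-26508 - 34645) = (-1/531 + 31510)*(-26508 - 34645) = (16731809/531)*(-61153) = -1023200315777/531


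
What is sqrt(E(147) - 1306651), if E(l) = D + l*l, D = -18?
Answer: 2*I*sqrt(321265) ≈ 1133.6*I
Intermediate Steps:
E(l) = -18 + l**2 (E(l) = -18 + l*l = -18 + l**2)
sqrt(E(147) - 1306651) = sqrt((-18 + 147**2) - 1306651) = sqrt((-18 + 21609) - 1306651) = sqrt(21591 - 1306651) = sqrt(-1285060) = 2*I*sqrt(321265)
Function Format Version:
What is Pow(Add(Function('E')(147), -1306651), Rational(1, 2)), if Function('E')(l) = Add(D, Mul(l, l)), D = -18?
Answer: Mul(2, I, Pow(321265, Rational(1, 2))) ≈ Mul(1133.6, I)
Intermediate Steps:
Function('E')(l) = Add(-18, Pow(l, 2)) (Function('E')(l) = Add(-18, Mul(l, l)) = Add(-18, Pow(l, 2)))
Pow(Add(Function('E')(147), -1306651), Rational(1, 2)) = Pow(Add(Add(-18, Pow(147, 2)), -1306651), Rational(1, 2)) = Pow(Add(Add(-18, 21609), -1306651), Rational(1, 2)) = Pow(Add(21591, -1306651), Rational(1, 2)) = Pow(-1285060, Rational(1, 2)) = Mul(2, I, Pow(321265, Rational(1, 2)))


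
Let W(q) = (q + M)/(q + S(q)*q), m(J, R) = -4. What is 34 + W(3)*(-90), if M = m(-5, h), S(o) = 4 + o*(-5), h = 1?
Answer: 31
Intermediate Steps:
S(o) = 4 - 5*o
M = -4
W(q) = (-4 + q)/(q + q*(4 - 5*q)) (W(q) = (q - 4)/(q + (4 - 5*q)*q) = (-4 + q)/(q + q*(4 - 5*q)))
34 + W(3)*(-90) = 34 + ((⅕)*(4 - 1*3)/(3*(-1 + 3)))*(-90) = 34 + ((⅕)*(⅓)*(4 - 3)/2)*(-90) = 34 + ((⅕)*(⅓)*(½)*1)*(-90) = 34 + (1/30)*(-90) = 34 - 3 = 31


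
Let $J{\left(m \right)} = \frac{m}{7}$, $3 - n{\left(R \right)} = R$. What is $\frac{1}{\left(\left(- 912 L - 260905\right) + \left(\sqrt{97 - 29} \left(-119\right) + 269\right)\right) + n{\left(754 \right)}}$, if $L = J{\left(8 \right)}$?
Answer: $- \frac{12859035}{3374540185573} + \frac{11662 \sqrt{17}}{3374540185573} \approx -3.7964 \cdot 10^{-6}$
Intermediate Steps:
$n{\left(R \right)} = 3 - R$
$J{\left(m \right)} = \frac{m}{7}$ ($J{\left(m \right)} = m \frac{1}{7} = \frac{m}{7}$)
$L = \frac{8}{7}$ ($L = \frac{1}{7} \cdot 8 = \frac{8}{7} \approx 1.1429$)
$\frac{1}{\left(\left(- 912 L - 260905\right) + \left(\sqrt{97 - 29} \left(-119\right) + 269\right)\right) + n{\left(754 \right)}} = \frac{1}{\left(\left(\left(-912\right) \frac{8}{7} - 260905\right) + \left(\sqrt{97 - 29} \left(-119\right) + 269\right)\right) + \left(3 - 754\right)} = \frac{1}{\left(\left(- \frac{7296}{7} - 260905\right) + \left(\sqrt{68} \left(-119\right) + 269\right)\right) + \left(3 - 754\right)} = \frac{1}{\left(- \frac{1833631}{7} + \left(2 \sqrt{17} \left(-119\right) + 269\right)\right) - 751} = \frac{1}{\left(- \frac{1833631}{7} + \left(- 238 \sqrt{17} + 269\right)\right) - 751} = \frac{1}{\left(- \frac{1833631}{7} + \left(269 - 238 \sqrt{17}\right)\right) - 751} = \frac{1}{\left(- \frac{1831748}{7} - 238 \sqrt{17}\right) - 751} = \frac{1}{- \frac{1837005}{7} - 238 \sqrt{17}}$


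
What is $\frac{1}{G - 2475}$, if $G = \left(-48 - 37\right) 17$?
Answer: $- \frac{1}{3920} \approx -0.0002551$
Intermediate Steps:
$G = -1445$ ($G = \left(-48 + \left(-62 + 25\right)\right) 17 = \left(-48 - 37\right) 17 = \left(-85\right) 17 = -1445$)
$\frac{1}{G - 2475} = \frac{1}{-1445 - 2475} = \frac{1}{-3920} = - \frac{1}{3920}$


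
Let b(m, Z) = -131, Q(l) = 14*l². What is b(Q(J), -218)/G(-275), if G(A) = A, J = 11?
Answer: 131/275 ≈ 0.47636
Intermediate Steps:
b(Q(J), -218)/G(-275) = -131/(-275) = -131*(-1/275) = 131/275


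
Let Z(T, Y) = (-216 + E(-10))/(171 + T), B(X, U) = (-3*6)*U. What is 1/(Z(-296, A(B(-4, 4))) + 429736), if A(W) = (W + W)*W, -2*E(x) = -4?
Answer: 125/53717214 ≈ 2.3270e-6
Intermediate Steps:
E(x) = 2 (E(x) = -½*(-4) = 2)
B(X, U) = -18*U
A(W) = 2*W² (A(W) = (2*W)*W = 2*W²)
Z(T, Y) = -214/(171 + T) (Z(T, Y) = (-216 + 2)/(171 + T) = -214/(171 + T))
1/(Z(-296, A(B(-4, 4))) + 429736) = 1/(-214/(171 - 296) + 429736) = 1/(-214/(-125) + 429736) = 1/(-214*(-1/125) + 429736) = 1/(214/125 + 429736) = 1/(53717214/125) = 125/53717214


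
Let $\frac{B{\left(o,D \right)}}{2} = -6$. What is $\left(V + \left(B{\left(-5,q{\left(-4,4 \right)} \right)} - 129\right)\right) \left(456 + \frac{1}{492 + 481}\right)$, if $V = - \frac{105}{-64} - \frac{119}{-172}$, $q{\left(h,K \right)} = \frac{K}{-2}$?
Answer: $- \frac{169317490357}{2677696} \approx -63233.0$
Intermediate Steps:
$q{\left(h,K \right)} = - \frac{K}{2}$ ($q{\left(h,K \right)} = K \left(- \frac{1}{2}\right) = - \frac{K}{2}$)
$B{\left(o,D \right)} = -12$ ($B{\left(o,D \right)} = 2 \left(-6\right) = -12$)
$V = \frac{6419}{2752}$ ($V = \left(-105\right) \left(- \frac{1}{64}\right) - - \frac{119}{172} = \frac{105}{64} + \frac{119}{172} = \frac{6419}{2752} \approx 2.3325$)
$\left(V + \left(B{\left(-5,q{\left(-4,4 \right)} \right)} - 129\right)\right) \left(456 + \frac{1}{492 + 481}\right) = \left(\frac{6419}{2752} - 141\right) \left(456 + \frac{1}{492 + 481}\right) = \left(\frac{6419}{2752} - 141\right) \left(456 + \frac{1}{973}\right) = \left(- \frac{381613}{2752}\right) \frac{443689}{973} = - \frac{169317490357}{2677696}$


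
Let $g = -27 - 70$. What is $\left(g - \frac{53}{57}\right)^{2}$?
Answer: $\frac{31158724}{3249} \approx 9590.3$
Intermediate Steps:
$g = -97$ ($g = -27 - 70 = -97$)
$\left(g - \frac{53}{57}\right)^{2} = \left(-97 - \frac{53}{57}\right)^{2} = \left(- \frac{5582}{57}\right)^{2} = \frac{31158724}{3249}$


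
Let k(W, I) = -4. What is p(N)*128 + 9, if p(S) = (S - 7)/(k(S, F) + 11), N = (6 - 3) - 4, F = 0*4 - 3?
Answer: -961/7 ≈ -137.29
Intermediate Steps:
F = -3 (F = 0 - 3 = -3)
N = -1 (N = 3 - 4 = -1)
p(S) = -1 + S/7 (p(S) = (S - 7)/(-4 + 11) = (-7 + S)/7 = (-7 + S)*(⅐) = -1 + S/7)
p(N)*128 + 9 = (-1 + (⅐)*(-1))*128 + 9 = (-1 - ⅐)*128 + 9 = -8/7*128 + 9 = -1024/7 + 9 = -961/7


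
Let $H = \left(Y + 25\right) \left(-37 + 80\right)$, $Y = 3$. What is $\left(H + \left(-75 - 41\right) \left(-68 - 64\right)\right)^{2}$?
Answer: $272778256$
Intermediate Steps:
$H = 1204$ ($H = \left(3 + 25\right) \left(-37 + 80\right) = 28 \cdot 43 = 1204$)
$\left(H + \left(-75 - 41\right) \left(-68 - 64\right)\right)^{2} = \left(1204 + \left(-75 - 41\right) \left(-68 - 64\right)\right)^{2} = \left(1204 - -15312\right)^{2} = \left(1204 + 15312\right)^{2} = 16516^{2} = 272778256$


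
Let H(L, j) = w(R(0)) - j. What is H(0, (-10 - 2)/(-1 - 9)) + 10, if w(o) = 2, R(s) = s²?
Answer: 54/5 ≈ 10.800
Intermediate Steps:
H(L, j) = 2 - j
H(0, (-10 - 2)/(-1 - 9)) + 10 = (2 - (-10 - 2)/(-1 - 9)) + 10 = (2 - (-12)/(-10)) + 10 = (2 - (-12)*(-1)/10) + 10 = (2 - 1*6/5) + 10 = (2 - 6/5) + 10 = ⅘ + 10 = 54/5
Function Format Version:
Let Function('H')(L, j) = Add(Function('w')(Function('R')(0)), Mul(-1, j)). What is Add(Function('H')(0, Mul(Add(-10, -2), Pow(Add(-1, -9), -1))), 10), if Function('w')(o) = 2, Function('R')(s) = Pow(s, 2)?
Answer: Rational(54, 5) ≈ 10.800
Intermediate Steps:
Function('H')(L, j) = Add(2, Mul(-1, j))
Add(Function('H')(0, Mul(Add(-10, -2), Pow(Add(-1, -9), -1))), 10) = Add(Add(2, Mul(-1, Mul(Add(-10, -2), Pow(Add(-1, -9), -1)))), 10) = Add(Add(2, Mul(-1, Mul(-12, Pow(-10, -1)))), 10) = Add(Add(2, Mul(-1, Mul(-12, Rational(-1, 10)))), 10) = Add(Add(2, Mul(-1, Rational(6, 5))), 10) = Add(Add(2, Rational(-6, 5)), 10) = Add(Rational(4, 5), 10) = Rational(54, 5)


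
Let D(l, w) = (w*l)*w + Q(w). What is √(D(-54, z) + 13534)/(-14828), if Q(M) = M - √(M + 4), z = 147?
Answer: -I*√(1153205 + √151)/14828 ≈ -0.072422*I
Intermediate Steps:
Q(M) = M - √(4 + M)
D(l, w) = w - √(4 + w) + l*w² (D(l, w) = (w*l)*w + (w - √(4 + w)) = (l*w)*w + (w - √(4 + w)) = l*w² + (w - √(4 + w)) = w - √(4 + w) + l*w²)
√(D(-54, z) + 13534)/(-14828) = √((147 - √(4 + 147) - 54*147²) + 13534)/(-14828) = √((147 - √151 - 54*21609) + 13534)*(-1/14828) = √((147 - √151 - 1166886) + 13534)*(-1/14828) = √((-1166739 - √151) + 13534)*(-1/14828) = √(-1153205 - √151)*(-1/14828) = -√(-1153205 - √151)/14828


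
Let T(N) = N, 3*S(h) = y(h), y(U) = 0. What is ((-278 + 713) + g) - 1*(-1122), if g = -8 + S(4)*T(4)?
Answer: 1549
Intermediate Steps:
S(h) = 0 (S(h) = (⅓)*0 = 0)
g = -8 (g = -8 + 0*4 = -8 + 0 = -8)
((-278 + 713) + g) - 1*(-1122) = ((-278 + 713) - 8) - 1*(-1122) = (435 - 8) + 1122 = 427 + 1122 = 1549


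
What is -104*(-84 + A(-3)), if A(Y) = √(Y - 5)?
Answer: 8736 - 208*I*√2 ≈ 8736.0 - 294.16*I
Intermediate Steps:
A(Y) = √(-5 + Y)
-104*(-84 + A(-3)) = -104*(-84 + √(-5 - 3)) = -104*(-84 + √(-8)) = -104*(-84 + 2*I*√2) = 8736 - 208*I*√2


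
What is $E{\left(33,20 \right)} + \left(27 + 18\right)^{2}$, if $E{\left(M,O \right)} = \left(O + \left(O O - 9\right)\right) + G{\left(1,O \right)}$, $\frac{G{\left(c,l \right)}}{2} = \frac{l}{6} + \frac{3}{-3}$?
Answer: $\frac{7322}{3} \approx 2440.7$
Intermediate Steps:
$G{\left(c,l \right)} = -2 + \frac{l}{3}$ ($G{\left(c,l \right)} = 2 \left(\frac{l}{6} + \frac{3}{-3}\right) = 2 \left(l \frac{1}{6} + 3 \left(- \frac{1}{3}\right)\right) = 2 \left(\frac{l}{6} - 1\right) = 2 \left(-1 + \frac{l}{6}\right) = -2 + \frac{l}{3}$)
$E{\left(M,O \right)} = -11 + O^{2} + \frac{4 O}{3}$ ($E{\left(M,O \right)} = \left(O + \left(O O - 9\right)\right) + \left(-2 + \frac{O}{3}\right) = \left(O + \left(O^{2} - 9\right)\right) + \left(-2 + \frac{O}{3}\right) = \left(O + \left(-9 + O^{2}\right)\right) + \left(-2 + \frac{O}{3}\right) = \left(-9 + O + O^{2}\right) + \left(-2 + \frac{O}{3}\right) = -11 + O^{2} + \frac{4 O}{3}$)
$E{\left(33,20 \right)} + \left(27 + 18\right)^{2} = \left(-11 + 20^{2} + \frac{4}{3} \cdot 20\right) + \left(27 + 18\right)^{2} = \left(-11 + 400 + \frac{80}{3}\right) + 45^{2} = \frac{1247}{3} + 2025 = \frac{7322}{3}$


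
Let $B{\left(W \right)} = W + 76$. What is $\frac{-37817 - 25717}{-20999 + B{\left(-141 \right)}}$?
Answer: $\frac{31767}{10532} \approx 3.0162$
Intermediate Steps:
$B{\left(W \right)} = 76 + W$
$\frac{-37817 - 25717}{-20999 + B{\left(-141 \right)}} = \frac{-37817 - 25717}{-20999 + \left(76 - 141\right)} = - \frac{63534}{-20999 - 65} = - \frac{63534}{-21064} = \left(-63534\right) \left(- \frac{1}{21064}\right) = \frac{31767}{10532}$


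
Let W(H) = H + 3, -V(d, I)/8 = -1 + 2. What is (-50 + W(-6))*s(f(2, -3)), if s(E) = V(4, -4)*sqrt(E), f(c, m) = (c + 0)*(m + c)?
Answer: 424*I*sqrt(2) ≈ 599.63*I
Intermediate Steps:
V(d, I) = -8 (V(d, I) = -8*(-1 + 2) = -8*1 = -8)
f(c, m) = c*(c + m)
W(H) = 3 + H
s(E) = -8*sqrt(E)
(-50 + W(-6))*s(f(2, -3)) = (-50 + (3 - 6))*(-8*sqrt(2)*sqrt(2 - 3)) = (-50 - 3)*(-8*I*sqrt(2)) = -(-424)*sqrt(-2) = -(-424)*I*sqrt(2) = 424*I*sqrt(2)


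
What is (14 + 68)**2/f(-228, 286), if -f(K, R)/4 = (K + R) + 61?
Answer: -1681/119 ≈ -14.126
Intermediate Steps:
f(K, R) = -244 - 4*K - 4*R (f(K, R) = -4*((K + R) + 61) = -4*(61 + K + R) = -244 - 4*K - 4*R)
(14 + 68)**2/f(-228, 286) = (14 + 68)**2/(-244 - 4*(-228) - 4*286) = 82**2/(-244 + 912 - 1144) = 6724/(-476) = 6724*(-1/476) = -1681/119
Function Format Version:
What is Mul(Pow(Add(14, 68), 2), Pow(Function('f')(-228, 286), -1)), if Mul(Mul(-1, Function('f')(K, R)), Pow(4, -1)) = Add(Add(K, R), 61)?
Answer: Rational(-1681, 119) ≈ -14.126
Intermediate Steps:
Function('f')(K, R) = Add(-244, Mul(-4, K), Mul(-4, R)) (Function('f')(K, R) = Mul(-4, Add(Add(K, R), 61)) = Mul(-4, Add(61, K, R)) = Add(-244, Mul(-4, K), Mul(-4, R)))
Mul(Pow(Add(14, 68), 2), Pow(Function('f')(-228, 286), -1)) = Mul(Pow(Add(14, 68), 2), Pow(Add(-244, Mul(-4, -228), Mul(-4, 286)), -1)) = Mul(Pow(82, 2), Pow(Add(-244, 912, -1144), -1)) = Mul(6724, Pow(-476, -1)) = Mul(6724, Rational(-1, 476)) = Rational(-1681, 119)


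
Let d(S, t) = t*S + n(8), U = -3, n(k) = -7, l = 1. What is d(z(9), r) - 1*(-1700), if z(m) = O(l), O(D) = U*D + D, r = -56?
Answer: 1805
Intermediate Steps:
O(D) = -2*D (O(D) = -3*D + D = -2*D)
z(m) = -2 (z(m) = -2*1 = -2)
d(S, t) = -7 + S*t (d(S, t) = t*S - 7 = S*t - 7 = -7 + S*t)
d(z(9), r) - 1*(-1700) = (-7 - 2*(-56)) - 1*(-1700) = (-7 + 112) + 1700 = 105 + 1700 = 1805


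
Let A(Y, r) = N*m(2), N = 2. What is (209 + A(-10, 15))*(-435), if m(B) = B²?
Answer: -94395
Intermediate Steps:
A(Y, r) = 8 (A(Y, r) = 2*2² = 2*4 = 8)
(209 + A(-10, 15))*(-435) = (209 + 8)*(-435) = 217*(-435) = -94395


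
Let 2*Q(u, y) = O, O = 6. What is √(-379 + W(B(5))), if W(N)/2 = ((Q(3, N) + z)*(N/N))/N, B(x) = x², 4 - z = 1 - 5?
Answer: I*√9453/5 ≈ 19.445*I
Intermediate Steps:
Q(u, y) = 3 (Q(u, y) = (½)*6 = 3)
z = 8 (z = 4 - (1 - 5) = 4 - 1*(-4) = 4 + 4 = 8)
W(N) = 22/N (W(N) = 2*(((3 + 8)*(N/N))/N) = 2*((11*1)/N) = 2*(11/N) = 22/N)
√(-379 + W(B(5))) = √(-379 + 22/(5²)) = √(-379 + 22/25) = √(-9453/25) = I*√9453/5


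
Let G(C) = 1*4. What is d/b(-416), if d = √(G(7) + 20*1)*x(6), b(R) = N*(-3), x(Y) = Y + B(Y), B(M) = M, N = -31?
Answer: 8*√6/31 ≈ 0.63213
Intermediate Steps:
G(C) = 4
x(Y) = 2*Y (x(Y) = Y + Y = 2*Y)
b(R) = 93 (b(R) = -31*(-3) = 93)
d = 24*√6 (d = √(4 + 20*1)*(2*6) = √(4 + 20)*12 = √24*12 = (2*√6)*12 = 24*√6 ≈ 58.788)
d/b(-416) = (24*√6)/93 = (24*√6)*(1/93) = 8*√6/31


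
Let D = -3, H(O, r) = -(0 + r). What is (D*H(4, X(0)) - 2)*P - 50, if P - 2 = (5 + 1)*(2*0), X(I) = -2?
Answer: -66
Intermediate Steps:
H(O, r) = -r
P = 2 (P = 2 + (5 + 1)*(2*0) = 2 + 6*0 = 2 + 0 = 2)
(D*H(4, X(0)) - 2)*P - 50 = (-(-3)*(-2) - 2)*2 - 50 = (-3*2 - 2)*2 - 50 = (-6 - 2)*2 - 50 = -8*2 - 50 = -16 - 50 = -66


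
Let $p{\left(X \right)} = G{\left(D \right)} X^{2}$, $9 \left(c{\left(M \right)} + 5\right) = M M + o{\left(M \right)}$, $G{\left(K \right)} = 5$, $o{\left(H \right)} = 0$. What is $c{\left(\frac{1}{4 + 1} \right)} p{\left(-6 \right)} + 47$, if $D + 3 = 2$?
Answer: $- \frac{4261}{5} \approx -852.2$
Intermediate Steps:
$D = -1$ ($D = -3 + 2 = -1$)
$c{\left(M \right)} = -5 + \frac{M^{2}}{9}$ ($c{\left(M \right)} = -5 + \frac{M M + 0}{9} = -5 + \frac{M^{2} + 0}{9} = -5 + \frac{M^{2}}{9}$)
$p{\left(X \right)} = 5 X^{2}$
$c{\left(\frac{1}{4 + 1} \right)} p{\left(-6 \right)} + 47 = \left(-5 + \frac{\left(\frac{1}{4 + 1}\right)^{2}}{9}\right) 5 \left(-6\right)^{2} + 47 = \left(-5 + \frac{\left(\frac{1}{5}\right)^{2}}{9}\right) 5 \cdot 36 + 47 = \left(-5 + \frac{1}{9 \cdot 25}\right) 180 + 47 = \left(-5 + \frac{1}{9} \cdot \frac{1}{25}\right) 180 + 47 = \left(-5 + \frac{1}{225}\right) 180 + 47 = \left(- \frac{1124}{225}\right) 180 + 47 = - \frac{4496}{5} + 47 = - \frac{4261}{5}$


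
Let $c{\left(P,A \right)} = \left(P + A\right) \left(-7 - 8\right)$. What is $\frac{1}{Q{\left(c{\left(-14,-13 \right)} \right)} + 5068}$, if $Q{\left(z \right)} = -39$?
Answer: $\frac{1}{5029} \approx 0.00019885$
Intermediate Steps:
$c{\left(P,A \right)} = - 15 A - 15 P$ ($c{\left(P,A \right)} = \left(A + P\right) \left(-15\right) = - 15 A - 15 P$)
$\frac{1}{Q{\left(c{\left(-14,-13 \right)} \right)} + 5068} = \frac{1}{-39 + 5068} = \frac{1}{5029}$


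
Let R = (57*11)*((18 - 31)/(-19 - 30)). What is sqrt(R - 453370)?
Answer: I*sqrt(22206979)/7 ≈ 673.2*I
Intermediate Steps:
R = 8151/49 (R = 627*(-13/(-49)) = 627*(-13*(-1/49)) = 627*(13/49) = 8151/49 ≈ 166.35)
sqrt(R - 453370) = sqrt(8151/49 - 453370) = sqrt(-22206979/49) = I*sqrt(22206979)/7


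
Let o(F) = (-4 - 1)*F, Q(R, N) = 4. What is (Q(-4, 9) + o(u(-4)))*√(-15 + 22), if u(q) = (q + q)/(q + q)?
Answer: -√7 ≈ -2.6458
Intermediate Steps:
u(q) = 1 (u(q) = (2*q)/((2*q)) = (2*q)*(1/(2*q)) = 1)
o(F) = -5*F
(Q(-4, 9) + o(u(-4)))*√(-15 + 22) = (4 - 5*1)*√(-15 + 22) = (4 - 5)*√7 = -√7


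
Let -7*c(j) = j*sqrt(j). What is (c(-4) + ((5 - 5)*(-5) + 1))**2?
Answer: -15/49 + 16*I/7 ≈ -0.30612 + 2.2857*I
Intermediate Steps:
c(j) = -j**(3/2)/7 (c(j) = -j*sqrt(j)/7 = -j**(3/2)/7)
(c(-4) + ((5 - 5)*(-5) + 1))**2 = (-(-8)*I/7 + ((5 - 5)*(-5) + 1))**2 = (-(-8)*I/7 + (0*(-5) + 1))**2 = (8*I/7 + (0 + 1))**2 = (8*I/7 + 1)**2 = (1 + 8*I/7)**2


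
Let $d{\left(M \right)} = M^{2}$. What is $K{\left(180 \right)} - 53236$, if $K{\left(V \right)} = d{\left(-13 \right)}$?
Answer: $-53067$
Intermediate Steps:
$K{\left(V \right)} = 169$ ($K{\left(V \right)} = \left(-13\right)^{2} = 169$)
$K{\left(180 \right)} - 53236 = 169 - 53236 = -53067$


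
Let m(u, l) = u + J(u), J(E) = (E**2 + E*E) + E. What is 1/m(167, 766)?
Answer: 1/56112 ≈ 1.7821e-5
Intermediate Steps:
J(E) = E + 2*E**2 (J(E) = (E**2 + E**2) + E = 2*E**2 + E = E + 2*E**2)
m(u, l) = u + u*(1 + 2*u)
1/m(167, 766) = 1/(2*167*(1 + 167)) = 1/(2*167*168) = 1/56112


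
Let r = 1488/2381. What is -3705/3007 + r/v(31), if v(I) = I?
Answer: -8677269/7159667 ≈ -1.2120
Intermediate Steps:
r = 1488/2381 (r = 1488*(1/2381) = 1488/2381 ≈ 0.62495)
-3705/3007 + r/v(31) = -3705/3007 + (1488/2381)/31 = -3705*1/3007 + (1488/2381)*(1/31) = -3705/3007 + 48/2381 = -8677269/7159667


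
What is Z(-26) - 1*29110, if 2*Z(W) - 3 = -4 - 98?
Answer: -58319/2 ≈ -29160.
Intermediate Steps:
Z(W) = -99/2 (Z(W) = 3/2 + (-4 - 98)/2 = 3/2 + (½)*(-102) = 3/2 - 51 = -99/2)
Z(-26) - 1*29110 = -99/2 - 1*29110 = -99/2 - 29110 = -58319/2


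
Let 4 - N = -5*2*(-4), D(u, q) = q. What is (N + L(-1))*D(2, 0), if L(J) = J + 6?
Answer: 0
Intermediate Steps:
L(J) = 6 + J
N = -36 (N = 4 - (-5*2)*(-4) = 4 - (-10)*(-4) = 4 - 1*40 = 4 - 40 = -36)
(N + L(-1))*D(2, 0) = (-36 + (6 - 1))*0 = (-36 + 5)*0 = -31*0 = 0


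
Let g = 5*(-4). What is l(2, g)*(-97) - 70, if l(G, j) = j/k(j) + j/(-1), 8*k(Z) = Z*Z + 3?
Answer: -794510/403 ≈ -1971.5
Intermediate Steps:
k(Z) = 3/8 + Z**2/8 (k(Z) = (Z*Z + 3)/8 = (Z**2 + 3)/8 = (3 + Z**2)/8 = 3/8 + Z**2/8)
g = -20
l(G, j) = -j + j/(3/8 + j**2/8) (l(G, j) = j/(3/8 + j**2/8) + j/(-1) = j/(3/8 + j**2/8) + j*(-1) = j/(3/8 + j**2/8) - j = -j + j/(3/8 + j**2/8))
l(2, g)*(-97) - 70 = -20*(5 - 1*(-20)**2)/(3 + (-20)**2)*(-97) - 70 = -20*(5 - 1*400)/(3 + 400)*(-97) - 70 = -20*(5 - 400)/403*(-97) - 70 = -20*1/403*(-395)*(-97) - 70 = (7900/403)*(-97) - 70 = -766300/403 - 70 = -794510/403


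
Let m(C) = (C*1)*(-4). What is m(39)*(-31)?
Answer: 4836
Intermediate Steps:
m(C) = -4*C (m(C) = C*(-4) = -4*C)
m(39)*(-31) = -4*39*(-31) = -156*(-31) = 4836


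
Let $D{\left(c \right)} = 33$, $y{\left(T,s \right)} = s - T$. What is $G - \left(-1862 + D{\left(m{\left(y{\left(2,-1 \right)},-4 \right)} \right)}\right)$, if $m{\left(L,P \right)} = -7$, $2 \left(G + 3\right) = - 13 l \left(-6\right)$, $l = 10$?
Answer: $2216$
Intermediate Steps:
$G = 387$ ($G = -3 + \frac{\left(-13\right) 10 \left(-6\right)}{2} = -3 + \frac{\left(-130\right) \left(-6\right)}{2} = -3 + \frac{1}{2} \cdot 780 = -3 + 390 = 387$)
$G - \left(-1862 + D{\left(m{\left(y{\left(2,-1 \right)},-4 \right)} \right)}\right) = 387 - \left(-1862 + 33\right) = 387 - -1829 = 387 + 1829 = 2216$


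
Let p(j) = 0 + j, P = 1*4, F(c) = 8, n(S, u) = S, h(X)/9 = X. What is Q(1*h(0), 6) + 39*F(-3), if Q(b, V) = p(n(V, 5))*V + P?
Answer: 352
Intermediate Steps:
h(X) = 9*X
P = 4
p(j) = j
Q(b, V) = 4 + V² (Q(b, V) = V*V + 4 = V² + 4 = 4 + V²)
Q(1*h(0), 6) + 39*F(-3) = (4 + 6²) + 39*8 = (4 + 36) + 312 = 40 + 312 = 352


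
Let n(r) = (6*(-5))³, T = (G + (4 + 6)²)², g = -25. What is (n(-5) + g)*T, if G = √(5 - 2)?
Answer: -270331075 - 5405000*√3 ≈ -2.7969e+8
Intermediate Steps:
G = √3 ≈ 1.7320
T = (100 + √3)² (T = (√3 + (4 + 6)²)² = (√3 + 10²)² = (√3 + 100)² = (100 + √3)² ≈ 10349.)
n(r) = -27000 (n(r) = (-30)³ = -27000)
(n(-5) + g)*T = (-27000 - 25)*(100 + √3)² = -27025*(100 + √3)²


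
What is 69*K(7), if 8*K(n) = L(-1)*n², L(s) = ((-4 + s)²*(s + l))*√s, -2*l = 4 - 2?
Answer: -84525*I/4 ≈ -21131.0*I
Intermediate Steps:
l = -1 (l = -(4 - 2)/2 = -½*2 = -1)
L(s) = √s*(-4 + s)²*(-1 + s) (L(s) = ((-4 + s)²*(s - 1))*√s = ((-4 + s)²*(-1 + s))*√s = √s*(-4 + s)²*(-1 + s))
K(n) = -25*I*n²/4 (K(n) = ((√(-1)*(-4 - 1)²*(-1 - 1))*n²)/8 = ((I*(-5)²*(-2))*n²)/8 = ((I*25*(-2))*n²)/8 = ((-50*I)*n²)/8 = (-50*I*n²)/8 = -25*I*n²/4)
69*K(7) = 69*(-25/4*I*7²) = 69*(-25/4*I*49) = 69*(-1225*I/4) = -84525*I/4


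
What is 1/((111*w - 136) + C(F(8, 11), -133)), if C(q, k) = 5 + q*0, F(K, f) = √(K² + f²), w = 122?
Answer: 1/13411 ≈ 7.4566e-5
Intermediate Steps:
C(q, k) = 5 (C(q, k) = 5 + 0 = 5)
1/((111*w - 136) + C(F(8, 11), -133)) = 1/((111*122 - 136) + 5) = 1/((13542 - 136) + 5) = 1/(13406 + 5) = 1/13411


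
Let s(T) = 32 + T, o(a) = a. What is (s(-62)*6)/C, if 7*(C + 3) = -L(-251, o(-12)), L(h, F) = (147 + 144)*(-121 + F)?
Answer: -10/307 ≈ -0.032573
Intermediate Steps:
L(h, F) = -35211 + 291*F (L(h, F) = 291*(-121 + F) = -35211 + 291*F)
C = 5526 (C = -3 + (-(-35211 + 291*(-12)))/7 = -3 + (-(-35211 - 3492))/7 = -3 + (-1*(-38703))/7 = -3 + (⅐)*38703 = -3 + 5529 = 5526)
(s(-62)*6)/C = ((32 - 62)*6)/5526 = -30*6*(1/5526) = -180*1/5526 = -10/307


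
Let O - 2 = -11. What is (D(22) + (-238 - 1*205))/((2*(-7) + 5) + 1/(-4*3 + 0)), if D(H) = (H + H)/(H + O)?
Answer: 68580/1417 ≈ 48.398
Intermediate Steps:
O = -9 (O = 2 - 11 = -9)
D(H) = 2*H/(-9 + H) (D(H) = (H + H)/(H - 9) = (2*H)/(-9 + H) = 2*H/(-9 + H))
(D(22) + (-238 - 1*205))/((2*(-7) + 5) + 1/(-4*3 + 0)) = (2*22/(-9 + 22) + (-238 - 1*205))/((2*(-7) + 5) + 1/(-4*3 + 0)) = (2*22/13 + (-238 - 205))/((-14 + 5) + 1/(-12 + 0)) = (2*22*(1/13) - 443)/(-9 + 1/(-12)) = (44/13 - 443)/(-9 - 1/12) = -5715/(13*(-109/12)) = -5715/13*(-12/109) = 68580/1417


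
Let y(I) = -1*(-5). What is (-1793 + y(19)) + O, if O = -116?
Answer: -1904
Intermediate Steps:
y(I) = 5
(-1793 + y(19)) + O = (-1793 + 5) - 116 = -1788 - 116 = -1904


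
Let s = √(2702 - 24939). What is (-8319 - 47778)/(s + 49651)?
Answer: -2785272147/2465244038 + 56097*I*√22237/2465244038 ≈ -1.1298 + 0.0033933*I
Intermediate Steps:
s = I*√22237 (s = √(-22237) = I*√22237 ≈ 149.12*I)
(-8319 - 47778)/(s + 49651) = (-8319 - 47778)/(I*√22237 + 49651) = -56097/(49651 + I*√22237)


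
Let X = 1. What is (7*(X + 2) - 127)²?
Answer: 11236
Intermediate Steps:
(7*(X + 2) - 127)² = (7*(1 + 2) - 127)² = (7*3 - 127)² = (21 - 127)² = (-106)² = 11236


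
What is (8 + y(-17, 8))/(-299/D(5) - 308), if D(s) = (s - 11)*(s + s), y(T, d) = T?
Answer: 540/18181 ≈ 0.029701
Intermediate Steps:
D(s) = 2*s*(-11 + s) (D(s) = (-11 + s)*(2*s) = 2*s*(-11 + s))
(8 + y(-17, 8))/(-299/D(5) - 308) = (8 - 17)/(-299*1/(10*(-11 + 5)) - 308) = -9/(-299/(2*5*(-6)) - 308) = -9/(-299/(-60) - 308) = -9/(-299*(-1/60) - 308) = -9/(299/60 - 308) = -9/(-18181/60) = -9*(-60/18181) = 540/18181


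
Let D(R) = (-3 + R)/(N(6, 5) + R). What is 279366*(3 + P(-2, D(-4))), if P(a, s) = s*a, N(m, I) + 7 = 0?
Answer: 5307954/11 ≈ 4.8254e+5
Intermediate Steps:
N(m, I) = -7 (N(m, I) = -7 + 0 = -7)
D(R) = (-3 + R)/(-7 + R)
P(a, s) = a*s
279366*(3 + P(-2, D(-4))) = 279366*(3 - 2*(-3 - 4)/(-7 - 4)) = 279366*(3 - 2*(-7)/(-11)) = 279366*(3 - (-2)*(-7)/11) = 279366*(3 - 2*7/11) = 279366*(3 - 14/11) = 279366*(19/11) = 5307954/11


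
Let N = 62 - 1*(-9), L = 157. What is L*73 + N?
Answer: 11532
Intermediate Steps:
N = 71 (N = 62 + 9 = 71)
L*73 + N = 157*73 + 71 = 11461 + 71 = 11532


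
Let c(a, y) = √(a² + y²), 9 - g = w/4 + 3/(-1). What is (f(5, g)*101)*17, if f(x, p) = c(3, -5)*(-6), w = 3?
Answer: -10302*√34 ≈ -60070.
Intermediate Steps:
g = 45/4 (g = 9 - (3/4 + 3/(-1)) = 9 - (3*(¼) + 3*(-1)) = 9 - (¾ - 3) = 9 - 1*(-9/4) = 9 + 9/4 = 45/4 ≈ 11.250)
f(x, p) = -6*√34 (f(x, p) = √(3² + (-5)²)*(-6) = √(9 + 25)*(-6) = √34*(-6) = -6*√34)
(f(5, g)*101)*17 = (-6*√34*101)*17 = -606*√34*17 = -10302*√34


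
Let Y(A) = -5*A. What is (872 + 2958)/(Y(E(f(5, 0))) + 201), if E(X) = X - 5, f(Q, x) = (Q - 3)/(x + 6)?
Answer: 11490/673 ≈ 17.073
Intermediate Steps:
f(Q, x) = (-3 + Q)/(6 + x)
E(X) = -5 + X
(872 + 2958)/(Y(E(f(5, 0))) + 201) = (872 + 2958)/(-5*(-5 + (-3 + 5)/(6 + 0)) + 201) = 3830/(-5*(-5 + 2/6) + 201) = 3830/(-5*(-5 + (⅙)*2) + 201) = 3830/(-5*(-5 + ⅓) + 201) = 3830/(-5*(-14/3) + 201) = 3830/(70/3 + 201) = 3830/(673/3) = 3830*(3/673) = 11490/673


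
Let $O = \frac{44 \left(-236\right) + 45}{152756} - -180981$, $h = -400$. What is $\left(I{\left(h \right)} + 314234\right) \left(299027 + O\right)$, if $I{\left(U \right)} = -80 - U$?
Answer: $\frac{11532193171716393}{76378} \approx 1.5099 \cdot 10^{11}$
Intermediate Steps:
$O = \frac{27645923297}{152756}$ ($O = \left(-10384 + 45\right) \frac{1}{152756} + 180981 = \left(-10339\right) \frac{1}{152756} + 180981 = - \frac{10339}{152756} + 180981 = \frac{27645923297}{152756} \approx 1.8098 \cdot 10^{5}$)
$\left(I{\left(h \right)} + 314234\right) \left(299027 + O\right) = \left(\left(-80 - -400\right) + 314234\right) \left(299027 + \frac{27645923297}{152756}\right) = \left(\left(-80 + 400\right) + 314234\right) \frac{73324091709}{152756} = \left(320 + 314234\right) \frac{73324091709}{152756} = 314554 \cdot \frac{73324091709}{152756} = \frac{11532193171716393}{76378}$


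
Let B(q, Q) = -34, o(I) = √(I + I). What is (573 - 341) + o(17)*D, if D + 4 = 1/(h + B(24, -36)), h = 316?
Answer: 232 - 1127*√34/282 ≈ 208.70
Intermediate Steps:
o(I) = √2*√I (o(I) = √(2*I) = √2*√I)
D = -1127/282 (D = -4 + 1/(316 - 34) = -4 + 1/282 = -1127/282 ≈ -3.9965)
(573 - 341) + o(17)*D = (573 - 341) + (√2*√17)*(-1127/282) = 232 + √34*(-1127/282) = 232 - 1127*√34/282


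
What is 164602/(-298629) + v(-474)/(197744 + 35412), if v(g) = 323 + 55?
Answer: -2733218725/4973367366 ≈ -0.54957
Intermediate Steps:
v(g) = 378
164602/(-298629) + v(-474)/(197744 + 35412) = 164602/(-298629) + 378/(197744 + 35412) = 164602*(-1/298629) + 378/233156 = -164602/298629 + 378*(1/233156) = -164602/298629 + 27/16654 = -2733218725/4973367366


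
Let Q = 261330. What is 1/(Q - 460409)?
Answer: -1/199079 ≈ -5.0231e-6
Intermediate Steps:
1/(Q - 460409) = 1/(261330 - 460409) = 1/(-199079) = -1/199079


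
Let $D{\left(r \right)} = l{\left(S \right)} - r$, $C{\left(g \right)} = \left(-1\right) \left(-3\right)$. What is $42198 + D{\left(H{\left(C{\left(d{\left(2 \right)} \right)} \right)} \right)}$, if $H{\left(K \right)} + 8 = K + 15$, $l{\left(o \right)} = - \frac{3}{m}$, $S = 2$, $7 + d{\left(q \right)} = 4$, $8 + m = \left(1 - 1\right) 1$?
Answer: $\frac{337507}{8} \approx 42188.0$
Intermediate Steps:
$m = -8$ ($m = -8 + \left(1 - 1\right) 1 = -8 + 0 \cdot 1 = -8 + 0 = -8$)
$d{\left(q \right)} = -3$ ($d{\left(q \right)} = -7 + 4 = -3$)
$l{\left(o \right)} = \frac{3}{8}$ ($l{\left(o \right)} = - \frac{3}{-8} = \left(-3\right) \left(- \frac{1}{8}\right) = \frac{3}{8}$)
$C{\left(g \right)} = 3$
$H{\left(K \right)} = 7 + K$ ($H{\left(K \right)} = -8 + \left(K + 15\right) = -8 + \left(15 + K\right) = 7 + K$)
$D{\left(r \right)} = \frac{3}{8} - r$
$42198 + D{\left(H{\left(C{\left(d{\left(2 \right)} \right)} \right)} \right)} = 42198 + \left(\frac{3}{8} - \left(7 + 3\right)\right) = 42198 + \left(\frac{3}{8} - 10\right) = 42198 - \frac{77}{8} = \frac{337507}{8}$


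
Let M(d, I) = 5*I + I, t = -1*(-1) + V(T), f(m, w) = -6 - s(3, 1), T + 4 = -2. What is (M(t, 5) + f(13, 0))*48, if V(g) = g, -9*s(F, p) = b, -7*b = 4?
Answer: 24128/21 ≈ 1149.0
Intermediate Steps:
T = -6 (T = -4 - 2 = -6)
b = -4/7 (b = -⅐*4 = -4/7 ≈ -0.57143)
s(F, p) = 4/63 (s(F, p) = -⅑*(-4/7) = 4/63)
f(m, w) = -382/63 (f(m, w) = -6 - 1*4/63 = -6 - 4/63 = -382/63)
t = -5 (t = -1*(-1) - 6 = 1 - 6 = -5)
M(d, I) = 6*I
(M(t, 5) + f(13, 0))*48 = (6*5 - 382/63)*48 = (30 - 382/63)*48 = (1508/63)*48 = 24128/21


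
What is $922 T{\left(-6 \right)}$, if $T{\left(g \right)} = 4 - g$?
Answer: $9220$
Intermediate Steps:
$922 T{\left(-6 \right)} = 922 \left(4 - -6\right) = 922 \left(4 + 6\right) = 922 \cdot 10 = 9220$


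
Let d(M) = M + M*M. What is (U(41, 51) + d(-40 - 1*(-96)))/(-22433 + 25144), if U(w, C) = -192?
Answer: 3000/2711 ≈ 1.1066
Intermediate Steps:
d(M) = M + M**2
(U(41, 51) + d(-40 - 1*(-96)))/(-22433 + 25144) = (-192 + (-40 - 1*(-96))*(1 + (-40 - 1*(-96))))/(-22433 + 25144) = (-192 + (-40 + 96)*(1 + (-40 + 96)))/2711 = (-192 + 56*(1 + 56))*(1/2711) = (-192 + 56*57)*(1/2711) = (-192 + 3192)*(1/2711) = 3000*(1/2711) = 3000/2711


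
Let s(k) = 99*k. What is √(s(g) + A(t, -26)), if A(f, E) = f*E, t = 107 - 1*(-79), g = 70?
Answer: √2094 ≈ 45.760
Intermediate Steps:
t = 186 (t = 107 + 79 = 186)
A(f, E) = E*f
√(s(g) + A(t, -26)) = √(99*70 - 26*186) = √(6930 - 4836) = √2094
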